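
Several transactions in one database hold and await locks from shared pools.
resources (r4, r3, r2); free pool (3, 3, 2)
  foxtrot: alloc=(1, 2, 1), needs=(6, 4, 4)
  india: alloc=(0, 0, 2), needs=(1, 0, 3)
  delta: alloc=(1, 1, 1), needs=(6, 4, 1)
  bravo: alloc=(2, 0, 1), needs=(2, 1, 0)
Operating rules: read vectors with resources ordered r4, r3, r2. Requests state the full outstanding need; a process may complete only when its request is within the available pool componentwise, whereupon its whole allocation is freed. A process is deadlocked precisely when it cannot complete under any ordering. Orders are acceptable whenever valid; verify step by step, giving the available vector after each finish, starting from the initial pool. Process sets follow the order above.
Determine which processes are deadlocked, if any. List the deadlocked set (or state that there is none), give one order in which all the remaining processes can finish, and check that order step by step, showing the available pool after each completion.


The deadlocked set is foxtrot and delta.
Key observation: the pool after bravo, india is (5, 3, 5); every surviving request exceeds it in r4, so progress ends there.
One completion order for the rest: bravo, india. Verifying each step:
  pool = (3, 3, 2)
  bravo needs (2, 1, 0) <= (3, 3, 2) -> finishes; pool += (2, 0, 1) = (5, 3, 3)
  india needs (1, 0, 3) <= (5, 3, 3) -> finishes; pool += (0, 0, 2) = (5, 3, 5)
The stuck group stays short no matter what:
  foxtrot still needs (6, 4, 4) but only (5, 3, 5) is free — short on r4 and r3
  delta still needs (6, 4, 1) but only (5, 3, 5) is free — short on r4 and r3


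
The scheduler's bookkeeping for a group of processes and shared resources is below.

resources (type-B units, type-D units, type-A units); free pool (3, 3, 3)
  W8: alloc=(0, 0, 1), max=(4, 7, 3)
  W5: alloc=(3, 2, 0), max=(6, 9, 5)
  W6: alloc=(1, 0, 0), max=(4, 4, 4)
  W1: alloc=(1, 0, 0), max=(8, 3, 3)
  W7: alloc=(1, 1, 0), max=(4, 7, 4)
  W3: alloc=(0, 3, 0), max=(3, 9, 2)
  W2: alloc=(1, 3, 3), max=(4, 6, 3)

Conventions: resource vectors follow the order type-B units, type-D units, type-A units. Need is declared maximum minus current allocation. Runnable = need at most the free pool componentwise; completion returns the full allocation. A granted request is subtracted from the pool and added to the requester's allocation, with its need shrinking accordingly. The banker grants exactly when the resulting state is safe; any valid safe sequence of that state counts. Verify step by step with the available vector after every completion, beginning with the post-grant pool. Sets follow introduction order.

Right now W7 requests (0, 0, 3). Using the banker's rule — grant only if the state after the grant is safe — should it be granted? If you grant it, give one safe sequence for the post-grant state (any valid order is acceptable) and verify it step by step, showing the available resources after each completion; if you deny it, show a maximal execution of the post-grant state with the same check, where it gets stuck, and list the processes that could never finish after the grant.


GRANT: granting preserves safety; a valid post-grant sequence is W2, W7, W6, W5, W3, W8, W1.
Key observation: the transfer keeps a workable pool ((3, 3, 0)); W2 starts the safe sequence.
Check on the post-grant state, step by step:
  pool = (3, 3, 0)
  W2 needs (3, 3, 0) <= (3, 3, 0) -> finishes; pool += (1, 3, 3) = (4, 6, 3)
  W7 needs (3, 6, 1) <= (4, 6, 3) -> finishes; pool += (1, 1, 3) = (5, 7, 6)
  W6 needs (3, 4, 4) <= (5, 7, 6) -> finishes; pool += (1, 0, 0) = (6, 7, 6)
  W5 needs (3, 7, 5) <= (6, 7, 6) -> finishes; pool += (3, 2, 0) = (9, 9, 6)
  W3 needs (3, 6, 2) <= (9, 9, 6) -> finishes; pool += (0, 3, 0) = (9, 12, 6)
  W8 needs (4, 7, 2) <= (9, 12, 6) -> finishes; pool += (0, 0, 1) = (9, 12, 7)
  W1 needs (7, 3, 3) <= (9, 12, 7) -> finishes; pool += (1, 0, 0) = (10, 12, 7)


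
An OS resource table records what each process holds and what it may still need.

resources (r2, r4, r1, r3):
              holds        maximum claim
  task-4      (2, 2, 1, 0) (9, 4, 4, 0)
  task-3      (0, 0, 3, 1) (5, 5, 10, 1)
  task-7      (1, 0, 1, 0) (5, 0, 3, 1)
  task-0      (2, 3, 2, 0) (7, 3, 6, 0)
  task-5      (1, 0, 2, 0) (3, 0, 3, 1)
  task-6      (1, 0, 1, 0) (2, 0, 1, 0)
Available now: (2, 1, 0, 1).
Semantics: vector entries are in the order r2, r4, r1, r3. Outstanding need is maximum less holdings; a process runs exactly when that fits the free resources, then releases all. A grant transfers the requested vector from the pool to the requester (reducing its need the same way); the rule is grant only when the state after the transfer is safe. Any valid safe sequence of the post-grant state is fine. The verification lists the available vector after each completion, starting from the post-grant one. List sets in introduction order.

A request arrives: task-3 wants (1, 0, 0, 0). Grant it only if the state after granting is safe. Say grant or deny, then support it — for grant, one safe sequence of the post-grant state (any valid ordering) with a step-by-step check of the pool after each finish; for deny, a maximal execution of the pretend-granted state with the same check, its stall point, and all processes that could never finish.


DENY: after the grant no complete ordering would exist.
Key observation: the pool after task-6, task-5 is (3, 1, 3, 1); every surviving request exceeds it in r2, so progress ends there.
Pretend the grant happened; the run task-6, task-5 goes as far as possible. Check, step by step:
  pool = (1, 1, 0, 1)
  task-6: need (1, 0, 0, 0) fits (1, 1, 0, 1); releases (1, 0, 1, 0), pool now (2, 1, 1, 1)
  task-5: need (2, 0, 1, 1) fits (2, 1, 1, 1); releases (1, 0, 2, 0), pool now (3, 1, 3, 1)
  task-4 still needs (7, 2, 3, 0) but only (3, 1, 3, 1) is free — short on r2 and r4
  task-3 still needs (4, 5, 7, 0) but only (3, 1, 3, 1) is free — short on r2, r4 and r1
  task-7 still needs (4, 0, 2, 1) but only (3, 1, 3, 1) is free — short on r2
  task-0 still needs (5, 0, 4, 0) but only (3, 1, 3, 1) is free — short on r2 and r1
Had the request been granted, task-4, task-3, task-7 and task-0 could never finish.


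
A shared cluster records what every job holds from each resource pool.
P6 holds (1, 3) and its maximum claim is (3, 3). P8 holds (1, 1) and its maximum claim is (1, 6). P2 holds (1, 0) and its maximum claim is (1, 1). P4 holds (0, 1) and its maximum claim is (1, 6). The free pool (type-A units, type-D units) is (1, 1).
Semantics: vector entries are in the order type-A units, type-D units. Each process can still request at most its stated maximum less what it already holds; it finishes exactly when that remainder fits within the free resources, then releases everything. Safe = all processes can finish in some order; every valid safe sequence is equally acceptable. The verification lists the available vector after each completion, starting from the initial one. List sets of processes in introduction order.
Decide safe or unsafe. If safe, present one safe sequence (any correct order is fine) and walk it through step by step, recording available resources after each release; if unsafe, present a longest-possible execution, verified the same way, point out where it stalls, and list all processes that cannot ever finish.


UNSAFE — no complete ordering exists.
Key observation: P2, P6 can finish, but then (3, 4) is all there is, and the blocked group's type-D units demands exceed it.
A maximal execution: P2, P6 — then nothing else fits. Walking it through:
  pool = (1, 1)
  P2: need (0, 1) fits (1, 1); releases (1, 0), pool now (2, 1)
  P6: need (2, 0) fits (2, 1); releases (1, 3), pool now (3, 4)
  blocked: P8 wants (0, 5), pool (3, 4) — not enough type-D units
  blocked: P4 wants (1, 5), pool (3, 4) — not enough type-D units
Never able to finish: P8 and P4.


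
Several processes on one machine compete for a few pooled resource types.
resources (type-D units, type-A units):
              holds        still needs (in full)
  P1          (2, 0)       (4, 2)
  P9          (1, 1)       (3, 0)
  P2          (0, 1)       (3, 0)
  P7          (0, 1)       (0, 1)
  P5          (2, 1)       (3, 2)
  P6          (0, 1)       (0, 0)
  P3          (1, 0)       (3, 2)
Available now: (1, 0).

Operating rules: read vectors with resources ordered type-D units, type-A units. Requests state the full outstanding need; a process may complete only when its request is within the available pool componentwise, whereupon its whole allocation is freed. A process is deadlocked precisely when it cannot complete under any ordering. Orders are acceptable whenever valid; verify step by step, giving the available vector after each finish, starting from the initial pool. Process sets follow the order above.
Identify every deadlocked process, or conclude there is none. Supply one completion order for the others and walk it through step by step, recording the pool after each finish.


Deadlocked set: P1, P9, P2, P5 and P3.
Key observation: the pool after P6, P7 is (1, 2); every surviving request exceeds it in type-D units, so progress ends there.
One completion order for the rest: P6, P7. Check, step by step:
  pool = (1, 0)
  P6 needs (0, 0) <= (1, 0) -> finishes; pool += (0, 1) = (1, 1)
  P7 needs (0, 1) <= (1, 1) -> finishes; pool += (0, 1) = (1, 2)
The stuck group stays short no matter what:
  P1 cannot run: need (4, 2) vs free (1, 2) (insufficient type-D units)
  P9 cannot run: need (3, 0) vs free (1, 2) (insufficient type-D units)
  P2 cannot run: need (3, 0) vs free (1, 2) (insufficient type-D units)
  P5 cannot run: need (3, 2) vs free (1, 2) (insufficient type-D units)
  P3 cannot run: need (3, 2) vs free (1, 2) (insufficient type-D units)


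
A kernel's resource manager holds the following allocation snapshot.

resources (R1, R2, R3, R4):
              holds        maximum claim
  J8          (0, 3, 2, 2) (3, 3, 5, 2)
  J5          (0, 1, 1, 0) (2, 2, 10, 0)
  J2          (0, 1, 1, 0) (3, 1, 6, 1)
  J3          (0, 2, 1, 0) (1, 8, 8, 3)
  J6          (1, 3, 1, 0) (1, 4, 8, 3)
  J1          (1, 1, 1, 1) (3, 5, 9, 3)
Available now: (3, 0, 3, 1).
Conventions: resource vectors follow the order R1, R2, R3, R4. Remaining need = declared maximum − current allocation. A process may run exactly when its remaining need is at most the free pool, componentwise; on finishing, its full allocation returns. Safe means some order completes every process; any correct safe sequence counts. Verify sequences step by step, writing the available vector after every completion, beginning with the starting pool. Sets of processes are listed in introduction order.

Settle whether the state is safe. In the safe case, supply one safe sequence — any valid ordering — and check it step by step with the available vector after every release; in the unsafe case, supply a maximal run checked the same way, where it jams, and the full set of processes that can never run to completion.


The state is UNSAFE.
Key observation: once J8, J2 finish, the pool peaks at (3, 4, 6, 3) — and every remaining process still needs more R3 than that.
Going as far as possible: J8, J2; after that, nothing fits. Step-by-step check:
  pool = (3, 0, 3, 1)
  run J8 (needs (3, 0, 3, 0), free (3, 0, 3, 1)); after release of (0, 3, 2, 2) the pool is (3, 3, 5, 3)
  run J2 (needs (3, 0, 5, 1), free (3, 3, 5, 3)); after release of (0, 1, 1, 0) the pool is (3, 4, 6, 3)
  J5 cannot run: need (2, 1, 9, 0) vs free (3, 4, 6, 3) (insufficient R3)
  J3 cannot run: need (1, 6, 7, 3) vs free (3, 4, 6, 3) (insufficient R2 and R3)
  J6 cannot run: need (0, 1, 7, 3) vs free (3, 4, 6, 3) (insufficient R3)
  J1 cannot run: need (2, 4, 8, 2) vs free (3, 4, 6, 3) (insufficient R3)
Processes that can never finish: J5, J3, J6 and J1.


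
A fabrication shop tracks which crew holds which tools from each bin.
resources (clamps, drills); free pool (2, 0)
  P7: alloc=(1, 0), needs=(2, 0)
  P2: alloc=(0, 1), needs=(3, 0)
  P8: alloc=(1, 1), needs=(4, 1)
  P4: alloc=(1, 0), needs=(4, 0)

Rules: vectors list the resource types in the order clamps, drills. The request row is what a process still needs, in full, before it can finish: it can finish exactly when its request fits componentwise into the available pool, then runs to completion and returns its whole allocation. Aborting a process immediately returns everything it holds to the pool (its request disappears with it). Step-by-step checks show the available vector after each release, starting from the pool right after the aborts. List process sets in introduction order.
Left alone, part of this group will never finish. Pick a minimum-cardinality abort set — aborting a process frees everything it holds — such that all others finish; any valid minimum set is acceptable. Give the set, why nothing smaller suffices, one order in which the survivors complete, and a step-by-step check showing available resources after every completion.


Abort P8.
Key observation: P4 had no path to completion before; after the abort of P8 ((1, 1) returned), step 3 is where it fits.
Minimality: the empty abort set fails — the state is deadlocked as it stands.
Survivors finish in the order: P7, P2, P4. Check, step by step (pool after the aborts first):
  pool = (3, 1)
  run P7 (needs (2, 0), free (3, 1)); after release of (1, 0) the pool is (4, 1)
  run P2 (needs (3, 0), free (4, 1)); after release of (0, 1) the pool is (4, 2)
  run P4 (needs (4, 0), free (4, 2)); after release of (1, 0) the pool is (5, 2)


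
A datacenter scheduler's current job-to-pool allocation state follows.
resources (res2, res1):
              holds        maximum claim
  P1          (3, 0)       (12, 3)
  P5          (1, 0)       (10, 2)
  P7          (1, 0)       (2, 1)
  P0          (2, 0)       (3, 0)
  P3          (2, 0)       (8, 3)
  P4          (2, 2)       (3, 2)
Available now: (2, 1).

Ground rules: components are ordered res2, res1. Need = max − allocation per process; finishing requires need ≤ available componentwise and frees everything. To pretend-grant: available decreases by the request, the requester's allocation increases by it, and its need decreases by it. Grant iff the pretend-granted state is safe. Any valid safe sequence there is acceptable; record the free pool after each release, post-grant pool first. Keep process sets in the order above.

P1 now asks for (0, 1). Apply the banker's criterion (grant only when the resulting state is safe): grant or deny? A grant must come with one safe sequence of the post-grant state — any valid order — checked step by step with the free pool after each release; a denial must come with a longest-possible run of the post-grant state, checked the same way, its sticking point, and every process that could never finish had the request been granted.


DENY. Granting would leave the state unsafe.
Key observation: after P4, P0, P7 the pool peaks at (7, 2), and each blocked process is short somewhere: P1 on res2; P5 on res2; P3 on res1.
After a pretend grant, a maximal execution: P4, P0, P7 — then nothing else fits. Check, step by step:
  pool = (2, 0)
  P4: need (1, 0) fits (2, 0); releases (2, 2), pool now (4, 2)
  P0: need (1, 0) fits (4, 2); releases (2, 0), pool now (6, 2)
  P7: need (1, 1) fits (6, 2); releases (1, 0), pool now (7, 2)
  P1 still needs (9, 2) but only (7, 2) is free — short on res2
  P5 still needs (9, 2) but only (7, 2) is free — short on res2
  P3 still needs (6, 3) but only (7, 2) is free — short on res1
Had the request been granted, P1, P5 and P3 could never finish.


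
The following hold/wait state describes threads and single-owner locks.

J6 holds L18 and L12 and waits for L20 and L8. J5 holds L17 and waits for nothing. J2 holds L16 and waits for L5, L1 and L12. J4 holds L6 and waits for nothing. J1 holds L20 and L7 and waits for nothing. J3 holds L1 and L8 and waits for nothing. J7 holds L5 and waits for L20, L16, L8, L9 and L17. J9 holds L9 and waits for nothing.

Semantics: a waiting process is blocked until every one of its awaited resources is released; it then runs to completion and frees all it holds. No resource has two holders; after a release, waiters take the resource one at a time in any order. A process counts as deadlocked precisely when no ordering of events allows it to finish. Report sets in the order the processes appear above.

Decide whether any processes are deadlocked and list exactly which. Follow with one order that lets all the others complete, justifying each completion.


The deadlocked set is J2 and J7.
Key observation: along J2 -> J7 -> J2, each member waits on what the next one holds — a deadlock; no other process is dragged down with it.
A valid finishing order for the others: J1, J5, J3, J9, J4, J6.
Walking it through:
  J1 waits on nothing -> runs at once and releases L20 and L7
  J5 waits on nothing -> runs at once and releases L17
  J3 waits on nothing -> runs at once and releases L1 and L8
  J9 waits on nothing -> runs at once and releases L9
  J4 waits on nothing -> runs at once and releases L6
  J6 waits on L20 and L8 — all released -> runs and releases L18 and L12


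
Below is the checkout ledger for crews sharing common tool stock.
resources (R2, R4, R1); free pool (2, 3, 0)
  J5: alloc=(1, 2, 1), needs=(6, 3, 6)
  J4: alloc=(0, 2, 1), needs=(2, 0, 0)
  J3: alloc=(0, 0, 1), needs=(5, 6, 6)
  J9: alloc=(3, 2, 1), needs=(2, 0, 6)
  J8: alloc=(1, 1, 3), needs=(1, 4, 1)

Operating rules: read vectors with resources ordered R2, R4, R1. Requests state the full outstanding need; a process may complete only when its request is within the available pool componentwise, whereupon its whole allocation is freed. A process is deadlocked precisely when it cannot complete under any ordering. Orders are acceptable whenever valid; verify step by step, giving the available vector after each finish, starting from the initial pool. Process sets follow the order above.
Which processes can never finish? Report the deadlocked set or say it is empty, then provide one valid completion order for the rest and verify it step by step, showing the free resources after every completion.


The deadlocked set is J5, J3 and J9.
Key observation: the pool after J4, J8 is (3, 6, 4); every surviving request exceeds it in R1, so progress ends there.
One completion order for the rest: J4, J8. Check, step by step:
  pool = (2, 3, 0)
  J4: need (2, 0, 0) fits (2, 3, 0); releases (0, 2, 1), pool now (2, 5, 1)
  J8: need (1, 4, 1) fits (2, 5, 1); releases (1, 1, 3), pool now (3, 6, 4)
The stuck group stays short no matter what:
  blocked: J5 wants (6, 3, 6), pool (3, 6, 4) — not enough R2 and R1
  blocked: J3 wants (5, 6, 6), pool (3, 6, 4) — not enough R2 and R1
  blocked: J9 wants (2, 0, 6), pool (3, 6, 4) — not enough R1


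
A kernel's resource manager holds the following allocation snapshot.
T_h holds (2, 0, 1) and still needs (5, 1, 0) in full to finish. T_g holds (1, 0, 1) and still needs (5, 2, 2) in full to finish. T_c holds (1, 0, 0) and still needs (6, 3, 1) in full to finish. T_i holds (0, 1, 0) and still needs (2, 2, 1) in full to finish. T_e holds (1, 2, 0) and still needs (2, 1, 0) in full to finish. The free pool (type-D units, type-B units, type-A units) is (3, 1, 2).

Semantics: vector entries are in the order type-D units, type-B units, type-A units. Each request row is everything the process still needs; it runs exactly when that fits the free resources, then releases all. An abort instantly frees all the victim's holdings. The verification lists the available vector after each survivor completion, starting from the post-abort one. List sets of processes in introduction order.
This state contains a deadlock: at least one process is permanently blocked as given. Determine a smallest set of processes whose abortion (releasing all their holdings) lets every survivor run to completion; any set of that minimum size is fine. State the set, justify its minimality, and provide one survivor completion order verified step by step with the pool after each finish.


The answer: abort T_c.
Key observation: aborting T_c returns (1, 0, 0), and T_h — hopeless before — runs at step 3 with the returned capacity in the pool.
No smaller set exists: with zero aborts the deadlock remains.
One survivor order: T_e, T_i, T_h, T_g. Verifying each step (post-abort pool first):
  pool = (4, 1, 2)
  T_e needs (2, 1, 0) <= (4, 1, 2) -> finishes; pool += (1, 2, 0) = (5, 3, 2)
  T_i needs (2, 2, 1) <= (5, 3, 2) -> finishes; pool += (0, 1, 0) = (5, 4, 2)
  T_h needs (5, 1, 0) <= (5, 4, 2) -> finishes; pool += (2, 0, 1) = (7, 4, 3)
  T_g needs (5, 2, 2) <= (7, 4, 3) -> finishes; pool += (1, 0, 1) = (8, 4, 4)


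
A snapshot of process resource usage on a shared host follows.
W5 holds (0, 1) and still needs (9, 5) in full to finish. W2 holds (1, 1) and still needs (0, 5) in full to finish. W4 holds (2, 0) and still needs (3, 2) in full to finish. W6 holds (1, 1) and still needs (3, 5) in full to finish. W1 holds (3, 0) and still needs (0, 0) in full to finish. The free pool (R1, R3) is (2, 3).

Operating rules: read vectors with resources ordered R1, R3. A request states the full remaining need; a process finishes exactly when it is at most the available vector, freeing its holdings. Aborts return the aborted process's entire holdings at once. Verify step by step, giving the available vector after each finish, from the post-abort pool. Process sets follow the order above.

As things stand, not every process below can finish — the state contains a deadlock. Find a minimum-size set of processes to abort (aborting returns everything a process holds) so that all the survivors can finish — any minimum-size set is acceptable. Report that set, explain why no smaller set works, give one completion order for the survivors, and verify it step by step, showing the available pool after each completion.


Abort W5 and W6.
Key observation: no ordering could ever have run W2 before the abort of W5 and W6; with (1, 2) back in the pool it fits at step 1.
Why nothing smaller works — every single abort fails: W5 alone leaves W2 blocked (short on R3); W2 alone leaves W5 blocked (short on R1 and R3); W4 alone leaves W5 blocked (short on R1 and R3); W6 alone leaves W5 blocked (short on R1 and R3); W1 alone leaves W5 blocked (short on R1 and R3).
Survivors finish in the order: W2, W4, W1. Step-by-step check (pool after the aborts first):
  pool = (3, 5)
  W2 needs (0, 5) <= (3, 5) -> finishes; pool += (1, 1) = (4, 6)
  W4 needs (3, 2) <= (4, 6) -> finishes; pool += (2, 0) = (6, 6)
  W1 needs (0, 0) <= (6, 6) -> finishes; pool += (3, 0) = (9, 6)


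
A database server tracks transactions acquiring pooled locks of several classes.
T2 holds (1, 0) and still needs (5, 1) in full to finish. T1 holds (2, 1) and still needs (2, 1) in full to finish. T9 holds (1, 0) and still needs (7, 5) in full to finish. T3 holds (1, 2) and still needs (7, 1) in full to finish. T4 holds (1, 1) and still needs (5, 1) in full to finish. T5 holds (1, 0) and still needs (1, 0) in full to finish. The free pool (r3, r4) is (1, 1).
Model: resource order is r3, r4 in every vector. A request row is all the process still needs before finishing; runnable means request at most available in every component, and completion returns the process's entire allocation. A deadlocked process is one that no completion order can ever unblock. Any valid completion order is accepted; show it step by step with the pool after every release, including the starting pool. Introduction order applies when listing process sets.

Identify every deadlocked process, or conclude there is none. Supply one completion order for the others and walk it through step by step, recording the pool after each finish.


Deadlocked: T2, T9, T3 and T4.
Key observation: no order helps: past T5, T1, the free pool tops out at (4, 2), below what each blocked process needs in r3.
The rest can finish in the order T5, T1. Verifying each step:
  pool = (1, 1)
  T5: need (1, 0) fits (1, 1); releases (1, 0), pool now (2, 1)
  T1: need (2, 1) fits (2, 1); releases (2, 1), pool now (4, 2)
The blocked processes can never fit:
  T2 still needs (5, 1) but only (4, 2) is free — short on r3
  T9 still needs (7, 5) but only (4, 2) is free — short on r3 and r4
  T3 still needs (7, 1) but only (4, 2) is free — short on r3
  T4 still needs (5, 1) but only (4, 2) is free — short on r3


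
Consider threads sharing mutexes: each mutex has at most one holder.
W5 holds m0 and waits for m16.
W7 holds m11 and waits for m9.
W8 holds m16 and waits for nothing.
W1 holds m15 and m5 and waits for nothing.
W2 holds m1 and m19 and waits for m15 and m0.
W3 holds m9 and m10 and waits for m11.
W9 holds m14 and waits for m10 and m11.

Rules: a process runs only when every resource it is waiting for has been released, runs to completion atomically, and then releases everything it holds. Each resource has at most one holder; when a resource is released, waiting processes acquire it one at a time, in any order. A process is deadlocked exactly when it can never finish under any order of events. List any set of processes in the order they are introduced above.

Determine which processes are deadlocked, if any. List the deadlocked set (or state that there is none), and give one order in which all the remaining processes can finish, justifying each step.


The deadlocked set is W7, W3 and W9.
Key observation: the cycle W7 -> W3 -> W7 can never break — each member waits on the next; W9 waits into the deadlock from upstream.
The rest can finish in the order W8, W5, W1, W2.
Check, step by step:
  W8: no waits; runs immediately, freeing m16
  W5 waits on m16 — all released -> runs and releases m0
  W1: no waits; runs immediately, freeing m15 and m5
  W2 waits on m15 and m0 — all released -> runs and releases m1 and m19


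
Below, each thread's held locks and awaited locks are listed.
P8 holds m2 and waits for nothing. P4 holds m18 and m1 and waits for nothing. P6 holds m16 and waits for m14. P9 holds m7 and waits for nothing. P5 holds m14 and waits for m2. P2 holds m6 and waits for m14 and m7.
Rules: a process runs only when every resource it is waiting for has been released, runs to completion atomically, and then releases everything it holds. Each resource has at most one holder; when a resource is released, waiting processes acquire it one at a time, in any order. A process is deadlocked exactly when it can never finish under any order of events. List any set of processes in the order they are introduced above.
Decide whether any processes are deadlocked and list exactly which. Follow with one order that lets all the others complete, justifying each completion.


The deadlocked set is empty.
Key observation: all waits point, directly or indirectly, at processes that can finish, so nothing is permanently blocked.
A valid finishing order for the others: P8, P9, P5, P2, P4, P6.
Step-by-step check:
  P8 waits on nothing -> runs at once and releases m2
  P9 waits on nothing -> runs at once and releases m7
  P5 waits on m2 — all released -> runs and releases m14
  P2 waits on m14 and m7 — all released -> runs and releases m6
  P4 waits on nothing -> runs at once and releases m18 and m1
  P6 waits on m14 — all released -> runs and releases m16


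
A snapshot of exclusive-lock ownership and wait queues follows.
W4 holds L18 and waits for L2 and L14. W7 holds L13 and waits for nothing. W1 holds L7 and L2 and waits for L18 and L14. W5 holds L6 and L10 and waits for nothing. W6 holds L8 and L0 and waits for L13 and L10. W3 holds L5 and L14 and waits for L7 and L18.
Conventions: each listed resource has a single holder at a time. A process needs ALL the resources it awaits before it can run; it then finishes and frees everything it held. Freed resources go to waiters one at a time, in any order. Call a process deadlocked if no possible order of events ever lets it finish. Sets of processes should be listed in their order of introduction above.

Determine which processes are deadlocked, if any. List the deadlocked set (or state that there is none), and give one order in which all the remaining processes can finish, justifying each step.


Deadlocked: W4, W1 and W3.
Key observation: W4 -> W1 -> W4 is a circular wait — nothing in it can go first; W3 is caught in further circular waits.
A valid finishing order for the others: W7, W5, W6.
Step-by-step check:
  W7: no waits; runs immediately, freeing L13
  W5: no waits; runs immediately, freeing L6 and L10
  W6 waits on L13 and L10 — all released -> runs and releases L8 and L0


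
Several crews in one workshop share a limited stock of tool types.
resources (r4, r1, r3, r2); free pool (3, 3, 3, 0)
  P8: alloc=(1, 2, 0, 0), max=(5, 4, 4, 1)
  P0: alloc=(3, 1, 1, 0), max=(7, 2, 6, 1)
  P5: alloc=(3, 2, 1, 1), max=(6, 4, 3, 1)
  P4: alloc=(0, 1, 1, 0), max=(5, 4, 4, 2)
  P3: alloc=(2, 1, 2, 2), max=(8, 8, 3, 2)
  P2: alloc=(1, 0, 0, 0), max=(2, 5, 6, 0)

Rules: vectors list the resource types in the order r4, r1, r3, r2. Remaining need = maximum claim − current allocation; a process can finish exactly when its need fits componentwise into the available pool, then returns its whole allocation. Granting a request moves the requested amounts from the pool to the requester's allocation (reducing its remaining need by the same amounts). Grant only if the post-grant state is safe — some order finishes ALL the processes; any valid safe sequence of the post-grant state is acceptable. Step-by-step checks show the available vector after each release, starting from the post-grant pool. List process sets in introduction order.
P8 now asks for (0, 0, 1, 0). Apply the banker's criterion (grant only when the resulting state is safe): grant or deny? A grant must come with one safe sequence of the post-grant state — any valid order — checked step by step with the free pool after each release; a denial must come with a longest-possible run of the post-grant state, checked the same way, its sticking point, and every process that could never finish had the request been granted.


GRANT. The post-grant state is safe; one safe sequence: P5, P8, P3, P4, P2, P0.
Key observation: the grant leaves (3, 3, 2, 0) free — enough for P5, whose release restarts the cascade.
Verifying the post-grant state step by step:
  pool = (3, 3, 2, 0)
  P5 needs (3, 2, 2, 0) <= (3, 3, 2, 0) -> finishes; pool += (3, 2, 1, 1) = (6, 5, 3, 1)
  P8 needs (4, 2, 3, 1) <= (6, 5, 3, 1) -> finishes; pool += (1, 2, 1, 0) = (7, 7, 4, 1)
  P3 needs (6, 7, 1, 0) <= (7, 7, 4, 1) -> finishes; pool += (2, 1, 2, 2) = (9, 8, 6, 3)
  P4 needs (5, 3, 3, 2) <= (9, 8, 6, 3) -> finishes; pool += (0, 1, 1, 0) = (9, 9, 7, 3)
  P2 needs (1, 5, 6, 0) <= (9, 9, 7, 3) -> finishes; pool += (1, 0, 0, 0) = (10, 9, 7, 3)
  P0 needs (4, 1, 5, 1) <= (10, 9, 7, 3) -> finishes; pool += (3, 1, 1, 0) = (13, 10, 8, 3)


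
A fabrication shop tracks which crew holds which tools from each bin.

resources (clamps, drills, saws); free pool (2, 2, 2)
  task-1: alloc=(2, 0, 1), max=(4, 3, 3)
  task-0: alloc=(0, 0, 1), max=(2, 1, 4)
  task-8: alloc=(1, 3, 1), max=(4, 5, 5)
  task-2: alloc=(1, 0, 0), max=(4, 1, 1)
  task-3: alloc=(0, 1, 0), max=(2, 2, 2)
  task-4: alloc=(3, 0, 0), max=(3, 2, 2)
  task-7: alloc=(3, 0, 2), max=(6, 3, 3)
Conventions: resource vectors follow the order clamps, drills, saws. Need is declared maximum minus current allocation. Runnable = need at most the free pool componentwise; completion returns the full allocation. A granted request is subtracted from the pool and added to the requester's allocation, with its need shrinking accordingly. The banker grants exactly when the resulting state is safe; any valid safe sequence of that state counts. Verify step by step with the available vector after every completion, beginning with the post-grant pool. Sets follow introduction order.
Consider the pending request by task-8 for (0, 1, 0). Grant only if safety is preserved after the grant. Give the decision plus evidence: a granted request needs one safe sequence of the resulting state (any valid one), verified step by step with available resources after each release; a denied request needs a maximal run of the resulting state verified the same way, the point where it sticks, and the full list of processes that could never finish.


DENY. Granting would leave the state unsafe.
Key observation: after task-3, task-4, task-2 the pool peaks at (6, 2, 2), and each blocked process is short somewhere: task-1 on drills; task-0 on saws; task-8 on saws; task-7 on drills.
Pretend the grant happened; the run task-3, task-4, task-2 goes as far as possible. Walking it through:
  pool = (2, 1, 2)
  task-3 needs (2, 1, 2) <= (2, 1, 2) -> finishes; pool += (0, 1, 0) = (2, 2, 2)
  task-4 needs (0, 2, 2) <= (2, 2, 2) -> finishes; pool += (3, 0, 0) = (5, 2, 2)
  task-2 needs (3, 1, 1) <= (5, 2, 2) -> finishes; pool += (1, 0, 0) = (6, 2, 2)
  task-1 cannot run: need (2, 3, 2) vs free (6, 2, 2) (insufficient drills)
  task-0 cannot run: need (2, 1, 3) vs free (6, 2, 2) (insufficient saws)
  task-8 cannot run: need (3, 1, 4) vs free (6, 2, 2) (insufficient saws)
  task-7 cannot run: need (3, 3, 1) vs free (6, 2, 2) (insufficient drills)
Processes that could never finish after the grant: task-1, task-0, task-8 and task-7.


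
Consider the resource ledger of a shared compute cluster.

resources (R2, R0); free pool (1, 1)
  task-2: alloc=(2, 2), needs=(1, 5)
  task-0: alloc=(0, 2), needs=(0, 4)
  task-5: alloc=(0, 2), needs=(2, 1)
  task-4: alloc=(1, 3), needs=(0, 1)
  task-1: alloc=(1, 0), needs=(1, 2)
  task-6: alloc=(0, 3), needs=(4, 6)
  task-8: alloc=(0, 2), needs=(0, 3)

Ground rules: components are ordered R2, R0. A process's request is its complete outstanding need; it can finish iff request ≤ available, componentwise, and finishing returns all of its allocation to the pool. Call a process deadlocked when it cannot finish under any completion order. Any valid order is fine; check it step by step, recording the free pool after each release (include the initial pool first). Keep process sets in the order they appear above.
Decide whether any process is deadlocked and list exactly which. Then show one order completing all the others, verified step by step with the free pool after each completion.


No process is deadlocked.
Key observation: the pool covers task-4 at once, and every later process fits after earlier releases.
A valid finishing order for the others: task-4, task-5, task-2, task-0, task-8, task-1, task-6. Step-by-step check:
  pool = (1, 1)
  task-4: need (0, 1) fits (1, 1); releases (1, 3), pool now (2, 4)
  task-5: need (2, 1) fits (2, 4); releases (0, 2), pool now (2, 6)
  task-2: need (1, 5) fits (2, 6); releases (2, 2), pool now (4, 8)
  task-0: need (0, 4) fits (4, 8); releases (0, 2), pool now (4, 10)
  task-8: need (0, 3) fits (4, 10); releases (0, 2), pool now (4, 12)
  task-1: need (1, 2) fits (4, 12); releases (1, 0), pool now (5, 12)
  task-6: need (4, 6) fits (5, 12); releases (0, 3), pool now (5, 15)


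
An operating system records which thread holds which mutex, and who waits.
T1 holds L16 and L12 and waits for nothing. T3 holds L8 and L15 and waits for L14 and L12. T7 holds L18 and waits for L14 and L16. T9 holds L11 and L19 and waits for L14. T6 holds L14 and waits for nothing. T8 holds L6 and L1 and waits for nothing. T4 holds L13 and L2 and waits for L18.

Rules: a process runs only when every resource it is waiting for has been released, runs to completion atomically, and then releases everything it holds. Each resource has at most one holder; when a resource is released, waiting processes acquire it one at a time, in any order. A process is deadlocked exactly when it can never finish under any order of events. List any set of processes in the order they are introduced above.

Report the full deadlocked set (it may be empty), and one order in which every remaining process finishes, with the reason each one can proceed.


Nothing here is deadlocked.
Key observation: every chain of waits terminates; starting from the processes that wait on nothing, all the rest unlock in turn.
One completion order for the rest: T1, T8, T6, T7, T4, T9, T3.
Step-by-step check:
  run T1 (it waits on nothing); releases L16 and L12
  run T8 (it waits on nothing); releases L6 and L1
  run T6 (it waits on nothing); releases L14
  T7 waits on L14 and L16 — all released -> runs and releases L18
  T4 waits on L18 — all released -> runs and releases L13 and L2
  T9 waits on L14 — all released -> runs and releases L11 and L19
  T3 waits on L14 and L12 — all released -> runs and releases L8 and L15


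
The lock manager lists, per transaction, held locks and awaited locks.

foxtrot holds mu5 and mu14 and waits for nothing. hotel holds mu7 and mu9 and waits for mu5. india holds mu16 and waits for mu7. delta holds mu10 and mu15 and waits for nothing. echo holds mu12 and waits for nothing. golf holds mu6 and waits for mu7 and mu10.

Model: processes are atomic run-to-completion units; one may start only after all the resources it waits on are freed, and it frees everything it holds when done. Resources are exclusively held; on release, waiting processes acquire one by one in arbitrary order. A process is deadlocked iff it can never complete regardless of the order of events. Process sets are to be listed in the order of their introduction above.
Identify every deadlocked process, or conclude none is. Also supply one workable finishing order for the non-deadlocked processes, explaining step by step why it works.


The deadlocked set is empty.
Key observation: all waits point, directly or indirectly, at processes that can finish, so nothing is permanently blocked.
The rest can finish in the order foxtrot, hotel, echo, india, delta, golf.
Step-by-step check:
  run foxtrot (it waits on nothing); releases mu5 and mu14
  hotel: everything it awaited (mu5) is free; runs, freeing mu7 and mu9
  run echo (it waits on nothing); releases mu12
  india: everything it awaited (mu7) is free; runs, freeing mu16
  run delta (it waits on nothing); releases mu10 and mu15
  golf: everything it awaited (mu7 and mu10) is free; runs, freeing mu6


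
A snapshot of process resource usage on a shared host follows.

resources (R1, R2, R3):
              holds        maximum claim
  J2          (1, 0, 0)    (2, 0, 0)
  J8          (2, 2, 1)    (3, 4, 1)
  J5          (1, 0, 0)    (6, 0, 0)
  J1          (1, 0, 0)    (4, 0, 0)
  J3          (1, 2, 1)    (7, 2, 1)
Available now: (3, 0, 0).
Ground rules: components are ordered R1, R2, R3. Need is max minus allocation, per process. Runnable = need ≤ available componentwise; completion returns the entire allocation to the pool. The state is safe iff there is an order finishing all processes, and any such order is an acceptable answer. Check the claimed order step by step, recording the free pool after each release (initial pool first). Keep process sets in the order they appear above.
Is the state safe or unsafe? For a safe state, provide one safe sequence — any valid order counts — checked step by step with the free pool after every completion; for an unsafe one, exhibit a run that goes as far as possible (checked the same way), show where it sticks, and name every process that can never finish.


The state is SAFE; one workable sequence: J1, J2, J5, J3, J8.
Key observation: J1 is the earliest step where a requested resource binds exactly: need (3, 0, 0), pool (3, 0, 0) at its turn.
Walking it through:
  pool = (3, 0, 0)
  J1: need (3, 0, 0) fits (3, 0, 0); releases (1, 0, 0), pool now (4, 0, 0)
  J2: need (1, 0, 0) fits (4, 0, 0); releases (1, 0, 0), pool now (5, 0, 0)
  J5: need (5, 0, 0) fits (5, 0, 0); releases (1, 0, 0), pool now (6, 0, 0)
  J3: need (6, 0, 0) fits (6, 0, 0); releases (1, 2, 1), pool now (7, 2, 1)
  J8: need (1, 2, 0) fits (7, 2, 1); releases (2, 2, 1), pool now (9, 4, 2)


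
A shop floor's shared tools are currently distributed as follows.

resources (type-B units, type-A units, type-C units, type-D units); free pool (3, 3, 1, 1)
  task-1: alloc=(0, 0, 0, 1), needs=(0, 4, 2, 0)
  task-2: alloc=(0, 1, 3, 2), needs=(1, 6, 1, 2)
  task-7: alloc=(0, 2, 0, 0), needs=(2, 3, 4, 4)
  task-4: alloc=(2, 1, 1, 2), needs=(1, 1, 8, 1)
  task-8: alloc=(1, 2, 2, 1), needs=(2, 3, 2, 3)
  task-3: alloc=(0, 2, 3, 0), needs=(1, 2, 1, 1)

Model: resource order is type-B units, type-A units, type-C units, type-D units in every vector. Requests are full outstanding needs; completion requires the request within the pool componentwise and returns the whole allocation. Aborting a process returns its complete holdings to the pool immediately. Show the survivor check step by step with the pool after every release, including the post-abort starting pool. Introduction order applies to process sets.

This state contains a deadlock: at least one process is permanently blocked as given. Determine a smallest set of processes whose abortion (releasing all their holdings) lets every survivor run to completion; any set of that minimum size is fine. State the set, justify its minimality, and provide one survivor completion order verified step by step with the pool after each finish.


Abort task-4.
Key observation: task-8 could never have finished before the abort; with (2, 1, 1, 2) returned by task-4, it fits at step 2.
Why nothing smaller works: aborting no one leaves the state deadlocked as given.
Survivors finish in the order: task-3, task-8, task-1, task-2, task-7. Walking it through (pool after the aborts first):
  pool = (5, 4, 2, 3)
  task-3: need (1, 2, 1, 1) fits (5, 4, 2, 3); releases (0, 2, 3, 0), pool now (5, 6, 5, 3)
  task-8: need (2, 3, 2, 3) fits (5, 6, 5, 3); releases (1, 2, 2, 1), pool now (6, 8, 7, 4)
  task-1: need (0, 4, 2, 0) fits (6, 8, 7, 4); releases (0, 0, 0, 1), pool now (6, 8, 7, 5)
  task-2: need (1, 6, 1, 2) fits (6, 8, 7, 5); releases (0, 1, 3, 2), pool now (6, 9, 10, 7)
  task-7: need (2, 3, 4, 4) fits (6, 9, 10, 7); releases (0, 2, 0, 0), pool now (6, 11, 10, 7)
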